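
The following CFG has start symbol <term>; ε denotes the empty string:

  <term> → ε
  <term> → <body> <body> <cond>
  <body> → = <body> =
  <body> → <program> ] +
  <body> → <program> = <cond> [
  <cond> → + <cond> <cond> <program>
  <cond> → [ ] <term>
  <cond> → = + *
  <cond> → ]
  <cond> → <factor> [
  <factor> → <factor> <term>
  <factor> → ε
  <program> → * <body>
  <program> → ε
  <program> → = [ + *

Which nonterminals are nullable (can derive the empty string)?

Directly nullable (have an ε-production): <term>, <factor>, <program>.
No other nonterminal has a production whose RHS symbols are all nullable.

{ <factor>, <program>, <term> }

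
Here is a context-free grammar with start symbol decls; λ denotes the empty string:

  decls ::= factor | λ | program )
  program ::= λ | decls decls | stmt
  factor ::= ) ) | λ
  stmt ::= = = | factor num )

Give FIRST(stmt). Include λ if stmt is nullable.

{ ), =, num }

stmt ::= = = contributes {=}.
From stmt ::= factor num ): factor nullable, take FIRST(factor) ∪ {num} = { ), num }.
Union: FIRST(stmt) = { ), =, num }.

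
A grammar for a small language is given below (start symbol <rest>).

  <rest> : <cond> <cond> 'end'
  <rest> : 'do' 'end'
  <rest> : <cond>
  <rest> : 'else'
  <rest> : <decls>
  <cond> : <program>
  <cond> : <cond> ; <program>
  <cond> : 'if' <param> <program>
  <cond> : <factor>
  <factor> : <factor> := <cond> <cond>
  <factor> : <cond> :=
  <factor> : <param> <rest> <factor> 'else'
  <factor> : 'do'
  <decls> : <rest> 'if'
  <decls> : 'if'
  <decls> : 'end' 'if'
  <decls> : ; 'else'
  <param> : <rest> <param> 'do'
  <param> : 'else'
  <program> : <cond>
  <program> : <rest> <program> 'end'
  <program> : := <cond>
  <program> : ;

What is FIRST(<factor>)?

From <factor> : <factor> := <cond> <cond>: add FIRST(<factor>) = { 'do', 'else', 'end', 'if', :=, ; }.
From <factor> : <cond> :=: add FIRST(<cond>) = { 'do', 'else', 'end', 'if', :=, ; }.
From <factor> : <param> <rest> <factor> 'else': add FIRST(<param>) = { 'do', 'else', 'end', 'if', :=, ; }.
<factor> : 'do' contributes {'do'}.
Union: FIRST(<factor>) = { 'do', 'else', 'end', 'if', :=, ; }.

{ 'do', 'else', 'end', 'if', :=, ; }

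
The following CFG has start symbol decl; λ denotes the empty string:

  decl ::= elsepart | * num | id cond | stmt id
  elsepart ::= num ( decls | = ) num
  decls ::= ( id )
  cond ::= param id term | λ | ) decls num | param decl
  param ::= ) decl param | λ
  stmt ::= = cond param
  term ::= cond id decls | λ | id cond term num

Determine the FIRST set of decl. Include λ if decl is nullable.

{ *, =, id, num }

From decl ::= elsepart: add FIRST(elsepart) = { =, num }.
decl ::= * num contributes {*}.
decl ::= id cond contributes {id}.
From decl ::= stmt id: add FIRST(stmt) = { = }.
Union: FIRST(decl) = { *, =, id, num }.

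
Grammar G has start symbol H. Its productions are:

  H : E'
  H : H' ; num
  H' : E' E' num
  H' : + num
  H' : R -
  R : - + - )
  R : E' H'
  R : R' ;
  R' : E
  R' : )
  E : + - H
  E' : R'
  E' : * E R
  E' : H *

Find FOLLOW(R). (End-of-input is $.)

In H' : R -: add FIRST(-) = { - }.
In E' : * E R: R is at the end, add FOLLOW(E') = { $, ), *, +, -, ;, num }.
Union: FOLLOW(R) = { $, ), *, +, -, ;, num }.

{ $, ), *, +, -, ;, num }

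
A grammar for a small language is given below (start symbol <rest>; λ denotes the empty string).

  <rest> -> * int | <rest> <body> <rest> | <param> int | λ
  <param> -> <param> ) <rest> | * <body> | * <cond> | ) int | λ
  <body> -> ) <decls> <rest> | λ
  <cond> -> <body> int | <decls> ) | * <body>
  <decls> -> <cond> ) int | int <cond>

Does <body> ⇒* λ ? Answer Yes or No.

Yes

<body> has an λ-production, so <body> ⇒ λ.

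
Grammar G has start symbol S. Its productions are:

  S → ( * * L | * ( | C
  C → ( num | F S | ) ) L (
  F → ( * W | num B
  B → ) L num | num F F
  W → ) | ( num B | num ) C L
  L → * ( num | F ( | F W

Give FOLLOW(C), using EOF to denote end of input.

{ EOF, (, *, num }

In S → C: C is at the end, add FOLLOW(S) = { EOF, (, *, num }.
In W → num ) C L: add FIRST(L) = { (, *, num }.
Union: FOLLOW(C) = { EOF, (, *, num }.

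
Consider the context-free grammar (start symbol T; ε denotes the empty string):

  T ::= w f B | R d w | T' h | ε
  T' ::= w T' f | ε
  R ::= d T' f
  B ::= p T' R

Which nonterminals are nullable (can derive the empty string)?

{ T, T' }

Directly nullable (have an ε-production): T, T'.
No other nonterminal has a production whose RHS symbols are all nullable.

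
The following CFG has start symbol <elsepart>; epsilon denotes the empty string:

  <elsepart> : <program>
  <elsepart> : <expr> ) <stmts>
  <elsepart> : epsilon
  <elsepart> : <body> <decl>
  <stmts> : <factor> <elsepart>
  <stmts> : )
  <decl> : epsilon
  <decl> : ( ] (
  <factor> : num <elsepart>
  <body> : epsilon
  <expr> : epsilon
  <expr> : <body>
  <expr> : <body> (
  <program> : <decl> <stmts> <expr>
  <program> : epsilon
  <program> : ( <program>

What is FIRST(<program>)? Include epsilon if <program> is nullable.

From <program> : <decl> <stmts> <expr>: <decl> nullable, take FIRST(<decl>) ∪ FIRST(<stmts>) = { (, ), num }.
<program> : epsilon contributes epsilon.
<program> : ( <program> contributes {(}.
Union: FIRST(<program>) = { (, ), num, epsilon }.

{ (, ), num, epsilon }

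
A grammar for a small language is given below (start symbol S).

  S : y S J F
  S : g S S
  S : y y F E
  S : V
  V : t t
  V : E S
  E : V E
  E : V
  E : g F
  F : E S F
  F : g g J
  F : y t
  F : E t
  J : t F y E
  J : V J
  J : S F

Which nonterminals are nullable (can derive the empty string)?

No nonterminal has an empty production or an RHS whose symbols are all nullable.

{ } (none)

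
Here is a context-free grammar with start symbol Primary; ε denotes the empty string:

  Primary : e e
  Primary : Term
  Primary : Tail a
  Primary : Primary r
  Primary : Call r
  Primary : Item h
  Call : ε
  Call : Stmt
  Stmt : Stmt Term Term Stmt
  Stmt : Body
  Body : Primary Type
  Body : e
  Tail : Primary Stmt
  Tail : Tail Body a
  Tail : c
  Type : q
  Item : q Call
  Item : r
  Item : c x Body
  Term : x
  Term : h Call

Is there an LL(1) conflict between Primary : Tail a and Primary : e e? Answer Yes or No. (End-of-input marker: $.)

Yes

FIRST(Tail a) = { c, e, h, q, r, x } and FIRST(e e) = { e }.
Both contain e, so the two alternatives are not disjoint — LL(1) conflict.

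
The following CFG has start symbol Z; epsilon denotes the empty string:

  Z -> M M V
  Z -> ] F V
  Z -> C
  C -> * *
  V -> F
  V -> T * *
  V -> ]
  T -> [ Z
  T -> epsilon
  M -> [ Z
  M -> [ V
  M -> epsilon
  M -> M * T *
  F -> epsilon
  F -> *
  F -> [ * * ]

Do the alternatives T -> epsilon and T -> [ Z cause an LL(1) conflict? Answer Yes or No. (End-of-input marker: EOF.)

FIRST(epsilon) = { epsilon } and FIRST([ Z) = { [ }.
The first is nullable but FOLLOW(T) = { * } is disjoint from FIRST of the second.

No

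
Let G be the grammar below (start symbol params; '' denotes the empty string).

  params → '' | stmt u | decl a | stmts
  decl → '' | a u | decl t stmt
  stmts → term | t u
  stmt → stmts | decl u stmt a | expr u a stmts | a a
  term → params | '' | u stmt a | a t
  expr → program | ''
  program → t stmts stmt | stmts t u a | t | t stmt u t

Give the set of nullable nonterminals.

Directly nullable (have an ''-production): params, decl, term, expr.
stmts → term with every symbol nullable, so stmts is nullable.
stmt → stmts with every symbol nullable, so stmt is nullable.
No other nonterminal has a production whose RHS symbols are all nullable.

{ decl, expr, params, stmt, stmts, term }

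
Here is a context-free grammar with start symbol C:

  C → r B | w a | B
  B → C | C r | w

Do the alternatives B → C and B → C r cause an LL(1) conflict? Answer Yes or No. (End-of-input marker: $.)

FIRST(C) = { r, w } and FIRST(C r) = { r, w }.
Both contain r, so the two alternatives are not disjoint — LL(1) conflict.

Yes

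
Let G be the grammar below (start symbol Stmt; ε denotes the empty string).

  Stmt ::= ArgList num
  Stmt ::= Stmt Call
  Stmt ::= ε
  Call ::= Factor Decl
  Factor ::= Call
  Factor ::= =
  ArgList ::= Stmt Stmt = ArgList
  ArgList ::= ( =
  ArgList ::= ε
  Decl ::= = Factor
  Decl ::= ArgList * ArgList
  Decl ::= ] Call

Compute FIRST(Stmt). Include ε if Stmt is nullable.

{ (, =, num, ε }

From Stmt ::= ArgList num: ArgList nullable, take FIRST(ArgList) ∪ {num} = { (, =, num }.
From Stmt ::= Stmt Call: Stmt nullable, take FIRST(Stmt) ∪ FIRST(Call) = { (, =, num }.
Stmt ::= ε contributes ε.
Union: FIRST(Stmt) = { (, =, num, ε }.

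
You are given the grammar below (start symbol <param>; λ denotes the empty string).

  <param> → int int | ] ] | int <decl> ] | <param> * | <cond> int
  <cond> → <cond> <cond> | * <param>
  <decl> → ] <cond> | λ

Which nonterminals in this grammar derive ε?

{ <decl> }

Directly nullable (have an λ-production): <decl>.
No other nonterminal has a production whose RHS symbols are all nullable.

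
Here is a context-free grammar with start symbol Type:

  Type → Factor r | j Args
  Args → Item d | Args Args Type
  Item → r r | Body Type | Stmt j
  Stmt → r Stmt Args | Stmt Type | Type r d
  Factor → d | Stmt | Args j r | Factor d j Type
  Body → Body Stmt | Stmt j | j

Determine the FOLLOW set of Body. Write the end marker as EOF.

{ d, j, r }

In Item → Body Type: add FIRST(Type) = { d, j, r }.
In Body → Body Stmt: add FIRST(Stmt) = { d, j, r }.
Union: FOLLOW(Body) = { d, j, r }.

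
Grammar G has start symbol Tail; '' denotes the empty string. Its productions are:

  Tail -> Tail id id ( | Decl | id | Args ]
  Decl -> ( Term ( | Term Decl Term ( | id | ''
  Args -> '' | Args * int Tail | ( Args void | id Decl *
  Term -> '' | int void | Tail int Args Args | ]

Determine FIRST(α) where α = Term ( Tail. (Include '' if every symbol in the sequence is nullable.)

Add FIRST(Term)\{''} = { (, *, ], id, int }; Term is nullable, continue.
( is a terminal; add {(} and stop.

{ (, *, ], id, int }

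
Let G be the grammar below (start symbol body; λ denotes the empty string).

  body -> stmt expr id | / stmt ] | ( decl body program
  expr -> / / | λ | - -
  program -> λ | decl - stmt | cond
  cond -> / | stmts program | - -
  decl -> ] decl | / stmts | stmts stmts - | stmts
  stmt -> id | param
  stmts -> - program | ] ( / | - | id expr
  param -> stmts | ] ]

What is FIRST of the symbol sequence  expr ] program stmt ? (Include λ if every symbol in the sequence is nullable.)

{ -, /, ] }

Add FIRST(expr)\{λ} = { -, / }; expr is nullable, continue.
] is a terminal; add {]} and stop.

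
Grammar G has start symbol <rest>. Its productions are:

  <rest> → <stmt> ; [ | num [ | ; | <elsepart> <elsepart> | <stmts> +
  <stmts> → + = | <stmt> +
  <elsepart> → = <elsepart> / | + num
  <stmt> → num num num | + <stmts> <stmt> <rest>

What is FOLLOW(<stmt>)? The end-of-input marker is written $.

In <rest> → <stmt> ; [: add FIRST(; [) = { ; }.
In <stmts> → <stmt> +: add FIRST(+) = { + }.
In <stmt> → + <stmts> <stmt> <rest>: add FIRST(<rest>) = { +, ;, =, num }.
Union: FOLLOW(<stmt>) = { +, ;, =, num }.

{ +, ;, =, num }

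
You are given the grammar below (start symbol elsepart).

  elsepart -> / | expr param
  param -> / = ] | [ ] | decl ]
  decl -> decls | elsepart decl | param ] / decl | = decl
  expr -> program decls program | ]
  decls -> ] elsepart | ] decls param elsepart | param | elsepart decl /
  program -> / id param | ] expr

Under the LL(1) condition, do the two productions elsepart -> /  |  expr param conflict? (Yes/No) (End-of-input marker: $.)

Yes

FIRST(/) = { / } and FIRST(expr param) = { /, ] }.
Both contain /, so the two alternatives are not disjoint — LL(1) conflict.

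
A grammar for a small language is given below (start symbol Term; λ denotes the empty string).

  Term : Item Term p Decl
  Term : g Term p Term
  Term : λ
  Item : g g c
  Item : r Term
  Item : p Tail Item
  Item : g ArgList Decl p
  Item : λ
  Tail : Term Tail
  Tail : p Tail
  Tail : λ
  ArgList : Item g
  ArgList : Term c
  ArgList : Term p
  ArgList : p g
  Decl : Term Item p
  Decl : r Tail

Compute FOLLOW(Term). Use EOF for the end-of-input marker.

{ EOF, c, g, p, r }

Term is the start symbol, so EOF ∈ FOLLOW(Term).
In Term : Item Term p Decl: add FIRST(p Decl) = { p }.
In Term : g Term p Term: add FIRST(p Term) = { p }.
In Term : g Term p Term: Term is at the end, add FOLLOW(Term) = { EOF, c, g, p, r }.
In Item : r Term: Term is at the end, add FOLLOW(Item) = { g, p, r }.
In Tail : Term Tail: add FIRST(Tail)\{λ} = { g, p, r }.
  Since Tail is nullable, also add FOLLOW(Tail) = { EOF, c, g, p, r }.
In ArgList : Term c: add FIRST(c) = { c }.
In ArgList : Term p: add FIRST(p) = { p }.
In Decl : Term Item p: add FIRST(Item p) = { g, p, r }.
Union: FOLLOW(Term) = { EOF, c, g, p, r }.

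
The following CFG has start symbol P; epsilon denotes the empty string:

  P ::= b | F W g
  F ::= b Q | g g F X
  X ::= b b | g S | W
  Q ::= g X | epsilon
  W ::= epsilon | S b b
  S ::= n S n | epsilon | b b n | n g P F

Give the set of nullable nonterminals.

{ Q, S, W, X }

Directly nullable (have an epsilon-production): Q, W, S.
X ::= W with every symbol nullable, so X is nullable.
No other nonterminal has a production whose RHS symbols are all nullable.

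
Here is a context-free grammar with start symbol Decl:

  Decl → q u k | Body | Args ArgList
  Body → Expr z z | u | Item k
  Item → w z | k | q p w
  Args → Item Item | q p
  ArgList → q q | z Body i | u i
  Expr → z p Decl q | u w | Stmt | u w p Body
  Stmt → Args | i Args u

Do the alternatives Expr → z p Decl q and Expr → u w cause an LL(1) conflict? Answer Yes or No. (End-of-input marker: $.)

FIRST(z p Decl q) = { z } and FIRST(u w) = { u }.
The FIRST sets are disjoint and neither alternative is nullable — no conflict.

No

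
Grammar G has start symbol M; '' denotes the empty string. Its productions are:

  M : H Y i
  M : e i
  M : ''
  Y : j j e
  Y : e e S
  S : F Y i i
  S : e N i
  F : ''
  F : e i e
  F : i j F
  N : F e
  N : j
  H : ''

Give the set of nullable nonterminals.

Directly nullable (have an ''-production): M, F, H.
No other nonterminal has a production whose RHS symbols are all nullable.

{ F, H, M }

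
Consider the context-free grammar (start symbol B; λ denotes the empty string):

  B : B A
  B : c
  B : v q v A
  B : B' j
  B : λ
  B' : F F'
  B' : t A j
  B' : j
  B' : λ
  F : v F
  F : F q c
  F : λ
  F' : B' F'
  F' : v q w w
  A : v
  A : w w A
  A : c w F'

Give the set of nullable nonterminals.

Directly nullable (have an λ-production): B, B', F.
No other nonterminal has a production whose RHS symbols are all nullable.

{ B, B', F }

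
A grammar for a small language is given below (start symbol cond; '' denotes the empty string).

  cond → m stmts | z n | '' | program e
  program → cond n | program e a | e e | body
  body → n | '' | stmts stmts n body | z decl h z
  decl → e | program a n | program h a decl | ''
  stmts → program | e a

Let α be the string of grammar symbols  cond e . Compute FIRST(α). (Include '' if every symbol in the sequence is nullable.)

Add FIRST(cond)\{''} = { e, m, n, z }; cond is nullable, continue.
e is a terminal; add {e} and stop.

{ e, m, n, z }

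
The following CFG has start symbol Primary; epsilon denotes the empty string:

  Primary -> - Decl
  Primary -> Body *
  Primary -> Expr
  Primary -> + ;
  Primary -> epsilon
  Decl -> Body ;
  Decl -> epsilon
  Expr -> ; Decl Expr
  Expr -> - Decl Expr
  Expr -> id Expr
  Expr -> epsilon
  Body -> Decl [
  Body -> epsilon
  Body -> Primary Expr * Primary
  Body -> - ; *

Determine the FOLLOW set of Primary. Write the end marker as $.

Primary is the start symbol, so $ ∈ FOLLOW(Primary).
In Body -> Primary Expr * Primary: add FIRST(Expr * Primary) = { *, -, ;, id }.
In Body -> Primary Expr * Primary: Primary is at the end, add FOLLOW(Body) = { *, ; }.
Union: FOLLOW(Primary) = { $, *, -, ;, id }.

{ $, *, -, ;, id }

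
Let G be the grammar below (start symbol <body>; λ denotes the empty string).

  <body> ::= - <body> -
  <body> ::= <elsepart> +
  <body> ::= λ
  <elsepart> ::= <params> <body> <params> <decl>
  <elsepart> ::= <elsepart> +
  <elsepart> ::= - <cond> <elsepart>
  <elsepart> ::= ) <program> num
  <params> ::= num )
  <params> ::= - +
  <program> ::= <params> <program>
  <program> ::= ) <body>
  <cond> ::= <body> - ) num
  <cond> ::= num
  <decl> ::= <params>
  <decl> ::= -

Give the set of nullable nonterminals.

Directly nullable (have an λ-production): <body>.
No other nonterminal has a production whose RHS symbols are all nullable.

{ <body> }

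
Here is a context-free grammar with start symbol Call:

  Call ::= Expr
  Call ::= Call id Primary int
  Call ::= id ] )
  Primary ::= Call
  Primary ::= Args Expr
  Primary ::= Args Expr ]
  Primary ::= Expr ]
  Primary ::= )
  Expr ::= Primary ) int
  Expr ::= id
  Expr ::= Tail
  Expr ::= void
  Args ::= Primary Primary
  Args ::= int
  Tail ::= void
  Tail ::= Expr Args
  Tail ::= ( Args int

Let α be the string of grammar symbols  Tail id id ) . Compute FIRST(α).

Add FIRST(Tail) = { (, ), id, int, void }; Tail is not nullable, stop.

{ (, ), id, int, void }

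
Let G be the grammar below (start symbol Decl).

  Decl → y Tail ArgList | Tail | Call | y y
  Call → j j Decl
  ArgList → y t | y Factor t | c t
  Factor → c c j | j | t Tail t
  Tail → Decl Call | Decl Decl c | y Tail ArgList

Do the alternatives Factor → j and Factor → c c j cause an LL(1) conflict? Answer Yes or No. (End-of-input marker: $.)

FIRST(j) = { j } and FIRST(c c j) = { c }.
The FIRST sets are disjoint and neither alternative is nullable — no conflict.

No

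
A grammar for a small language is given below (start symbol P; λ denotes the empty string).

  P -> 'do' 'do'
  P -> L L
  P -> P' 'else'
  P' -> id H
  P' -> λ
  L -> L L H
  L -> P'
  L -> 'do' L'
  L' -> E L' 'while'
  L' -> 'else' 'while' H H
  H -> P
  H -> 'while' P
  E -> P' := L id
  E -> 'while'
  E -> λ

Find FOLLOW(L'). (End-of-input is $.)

{ $, 'do', 'else', 'while', :=, id }

In L -> 'do' L': L' is at the end, add FOLLOW(L) = { $, 'do', 'else', 'while', :=, id }.
In L' -> E L' 'while': add FIRST('while') = { 'while' }.
Union: FOLLOW(L') = { $, 'do', 'else', 'while', :=, id }.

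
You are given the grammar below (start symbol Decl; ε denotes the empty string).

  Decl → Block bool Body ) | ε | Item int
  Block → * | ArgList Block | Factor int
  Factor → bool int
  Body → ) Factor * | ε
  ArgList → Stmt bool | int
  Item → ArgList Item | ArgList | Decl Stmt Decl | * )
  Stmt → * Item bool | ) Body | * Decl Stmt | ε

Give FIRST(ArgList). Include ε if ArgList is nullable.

From ArgList → Stmt bool: Stmt nullable, take FIRST(Stmt) ∪ {bool} = { ), *, bool }.
ArgList → int contributes {int}.
Union: FIRST(ArgList) = { ), *, bool, int }.

{ ), *, bool, int }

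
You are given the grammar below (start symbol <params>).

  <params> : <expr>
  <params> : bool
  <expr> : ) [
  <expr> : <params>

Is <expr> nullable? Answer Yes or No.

No

No nonterminal in this grammar is nullable.
No production of <expr> has an RHS whose symbols are all nullable, so <expr> is not nullable.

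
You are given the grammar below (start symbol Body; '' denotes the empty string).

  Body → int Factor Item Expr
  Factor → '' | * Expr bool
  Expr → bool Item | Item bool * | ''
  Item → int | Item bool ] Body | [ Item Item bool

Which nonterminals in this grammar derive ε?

Directly nullable (have an ''-production): Factor, Expr.
No other nonterminal has a production whose RHS symbols are all nullable.

{ Expr, Factor }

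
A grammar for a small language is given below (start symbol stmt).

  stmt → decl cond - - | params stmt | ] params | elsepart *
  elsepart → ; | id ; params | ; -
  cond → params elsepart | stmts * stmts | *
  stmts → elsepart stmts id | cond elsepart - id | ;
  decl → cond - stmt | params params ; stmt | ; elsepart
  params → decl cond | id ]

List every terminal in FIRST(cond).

From cond → params elsepart: add FIRST(params) = { *, ;, id }.
From cond → stmts * stmts: add FIRST(stmts) = { *, ;, id }.
cond → * contributes {*}.
Union: FIRST(cond) = { *, ;, id }.

{ *, ;, id }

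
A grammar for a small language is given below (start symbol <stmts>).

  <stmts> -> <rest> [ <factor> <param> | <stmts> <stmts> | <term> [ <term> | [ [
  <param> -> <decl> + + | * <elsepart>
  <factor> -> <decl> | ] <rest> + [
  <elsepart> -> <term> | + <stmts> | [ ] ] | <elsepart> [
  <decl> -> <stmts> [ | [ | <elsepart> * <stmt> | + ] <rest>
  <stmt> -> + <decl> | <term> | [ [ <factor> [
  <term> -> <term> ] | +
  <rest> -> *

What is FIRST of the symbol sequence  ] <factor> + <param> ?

{ ] }

] is a terminal; add {]} and stop.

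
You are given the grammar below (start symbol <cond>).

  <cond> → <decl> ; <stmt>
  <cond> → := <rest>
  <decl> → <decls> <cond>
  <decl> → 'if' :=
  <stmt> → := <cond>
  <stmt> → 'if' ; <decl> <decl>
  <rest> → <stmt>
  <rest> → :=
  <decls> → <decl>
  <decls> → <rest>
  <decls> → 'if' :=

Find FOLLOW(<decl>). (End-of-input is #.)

In <cond> → <decl> ; <stmt>: add FIRST(; <stmt>) = { ; }.
In <stmt> → 'if' ; <decl> <decl>: add FIRST(<decl>) = { 'if', := }.
In <stmt> → 'if' ; <decl> <decl>: <decl> is at the end, add FOLLOW(<stmt>) = { #, 'if', :=, ; }.
In <decls> → <decl>: <decl> is at the end, add FOLLOW(<decls>) = { 'if', := }.
Union: FOLLOW(<decl>) = { #, 'if', :=, ; }.

{ #, 'if', :=, ; }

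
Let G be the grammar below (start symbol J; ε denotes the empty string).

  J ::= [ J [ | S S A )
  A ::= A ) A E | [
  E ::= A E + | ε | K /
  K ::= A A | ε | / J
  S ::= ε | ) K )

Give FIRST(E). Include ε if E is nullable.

From E ::= A E +: add FIRST(A) = { [ }.
E ::= ε contributes ε.
From E ::= K /: K nullable, take FIRST(K) ∪ {/} = { /, [ }.
Union: FIRST(E) = { /, [, ε }.

{ /, [, ε }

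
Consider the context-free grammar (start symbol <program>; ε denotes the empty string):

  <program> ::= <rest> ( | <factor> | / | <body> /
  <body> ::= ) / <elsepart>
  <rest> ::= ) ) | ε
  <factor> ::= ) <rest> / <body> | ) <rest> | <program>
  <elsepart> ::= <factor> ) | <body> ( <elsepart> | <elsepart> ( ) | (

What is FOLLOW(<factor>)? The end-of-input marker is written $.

{ $, ) }

In <program> ::= <factor>: <factor> is at the end, add FOLLOW(<program>) = { $, ) }.
In <elsepart> ::= <factor> ): add FIRST()) = { ) }.
Union: FOLLOW(<factor>) = { $, ) }.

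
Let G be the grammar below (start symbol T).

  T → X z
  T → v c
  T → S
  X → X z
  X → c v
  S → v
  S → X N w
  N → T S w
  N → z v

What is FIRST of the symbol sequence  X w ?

Add FIRST(X) = { c }; X is not nullable, stop.

{ c }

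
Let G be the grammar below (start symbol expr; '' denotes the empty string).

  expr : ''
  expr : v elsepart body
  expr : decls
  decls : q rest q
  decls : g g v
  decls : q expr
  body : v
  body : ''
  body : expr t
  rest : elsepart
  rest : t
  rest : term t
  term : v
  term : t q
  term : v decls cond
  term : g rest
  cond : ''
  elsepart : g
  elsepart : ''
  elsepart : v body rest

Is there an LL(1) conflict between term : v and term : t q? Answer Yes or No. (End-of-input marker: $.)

FIRST(v) = { v } and FIRST(t q) = { t }.
The FIRST sets are disjoint and neither alternative is nullable — no conflict.

No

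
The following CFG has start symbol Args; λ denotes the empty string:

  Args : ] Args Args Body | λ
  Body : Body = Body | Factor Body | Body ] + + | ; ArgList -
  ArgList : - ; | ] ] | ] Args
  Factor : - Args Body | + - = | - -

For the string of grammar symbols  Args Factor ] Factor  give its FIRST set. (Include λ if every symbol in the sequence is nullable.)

Add FIRST(Args)\{λ} = { ] }; Args is nullable, continue.
Add FIRST(Factor) = { +, - }; Factor is not nullable, stop.

{ +, -, ] }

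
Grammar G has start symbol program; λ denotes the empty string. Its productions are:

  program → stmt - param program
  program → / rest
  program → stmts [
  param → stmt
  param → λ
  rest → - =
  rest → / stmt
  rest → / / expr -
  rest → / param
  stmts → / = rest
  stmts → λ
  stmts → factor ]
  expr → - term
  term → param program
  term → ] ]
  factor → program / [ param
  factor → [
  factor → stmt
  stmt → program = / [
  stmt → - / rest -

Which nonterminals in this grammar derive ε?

Directly nullable (have an λ-production): param, stmts.
No other nonterminal has a production whose RHS symbols are all nullable.

{ param, stmts }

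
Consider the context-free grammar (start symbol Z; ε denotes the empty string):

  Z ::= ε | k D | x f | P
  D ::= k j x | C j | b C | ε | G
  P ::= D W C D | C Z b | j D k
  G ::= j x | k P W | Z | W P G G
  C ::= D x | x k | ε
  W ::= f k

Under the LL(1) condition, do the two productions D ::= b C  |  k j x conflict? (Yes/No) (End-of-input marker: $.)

No

FIRST(b C) = { b } and FIRST(k j x) = { k }.
The FIRST sets are disjoint and neither alternative is nullable — no conflict.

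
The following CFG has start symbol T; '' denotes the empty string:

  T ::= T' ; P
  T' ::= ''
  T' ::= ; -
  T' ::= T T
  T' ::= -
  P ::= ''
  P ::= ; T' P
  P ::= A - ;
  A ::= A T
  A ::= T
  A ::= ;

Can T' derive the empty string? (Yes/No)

Yes

T' has an ''-production, so T' ⇒ ''.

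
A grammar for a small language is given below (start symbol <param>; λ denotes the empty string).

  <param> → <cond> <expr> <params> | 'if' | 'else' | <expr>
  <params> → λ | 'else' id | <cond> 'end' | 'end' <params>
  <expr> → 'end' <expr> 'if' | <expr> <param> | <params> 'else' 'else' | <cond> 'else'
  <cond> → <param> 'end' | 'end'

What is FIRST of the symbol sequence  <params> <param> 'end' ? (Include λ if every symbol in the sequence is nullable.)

{ 'else', 'end', 'if' }

Add FIRST(<params>)\{λ} = { 'else', 'end', 'if' }; <params> is nullable, continue.
Add FIRST(<param>) = { 'else', 'end', 'if' }; <param> is not nullable, stop.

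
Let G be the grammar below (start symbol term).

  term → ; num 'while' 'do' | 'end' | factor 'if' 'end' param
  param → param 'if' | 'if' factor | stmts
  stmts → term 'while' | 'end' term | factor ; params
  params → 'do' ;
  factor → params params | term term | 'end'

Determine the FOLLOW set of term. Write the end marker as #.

{ #, 'do', 'end', 'if', 'while', ; }

term is the start symbol, so # ∈ FOLLOW(term).
In stmts → term 'while': add FIRST('while') = { 'while' }.
In stmts → 'end' term: term is at the end, add FOLLOW(stmts) = { #, 'do', 'end', 'if', 'while', ; }.
In factor → term term: add FIRST(term) = { 'do', 'end', ; }.
In factor → term term: term is at the end, add FOLLOW(factor) = { #, 'do', 'end', 'if', 'while', ; }.
Union: FOLLOW(term) = { #, 'do', 'end', 'if', 'while', ; }.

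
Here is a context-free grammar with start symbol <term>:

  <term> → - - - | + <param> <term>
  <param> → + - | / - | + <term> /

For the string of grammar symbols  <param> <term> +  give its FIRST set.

{ +, / }

Add FIRST(<param>) = { +, / }; <param> is not nullable, stop.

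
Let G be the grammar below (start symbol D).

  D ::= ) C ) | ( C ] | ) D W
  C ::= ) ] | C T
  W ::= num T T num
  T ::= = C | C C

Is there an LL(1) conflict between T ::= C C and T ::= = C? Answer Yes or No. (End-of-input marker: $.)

No

FIRST(C C) = { ) } and FIRST(= C) = { = }.
The FIRST sets are disjoint and neither alternative is nullable — no conflict.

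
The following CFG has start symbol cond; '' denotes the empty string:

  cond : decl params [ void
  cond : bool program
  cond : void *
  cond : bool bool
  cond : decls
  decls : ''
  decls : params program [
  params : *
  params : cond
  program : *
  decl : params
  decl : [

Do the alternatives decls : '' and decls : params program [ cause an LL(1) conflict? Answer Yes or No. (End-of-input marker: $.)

FIRST('') = { '' } and FIRST(params program [) = { *, [, bool, void }.
The first alternative is nullable and FOLLOW(decls) = { $, *, [, bool, void } shares * with FIRST of the second — conflict.

Yes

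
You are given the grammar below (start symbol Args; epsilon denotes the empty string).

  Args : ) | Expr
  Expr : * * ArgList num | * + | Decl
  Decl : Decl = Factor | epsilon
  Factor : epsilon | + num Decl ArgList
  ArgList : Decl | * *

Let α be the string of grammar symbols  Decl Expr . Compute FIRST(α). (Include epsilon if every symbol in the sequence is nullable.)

{ *, =, epsilon }

Add FIRST(Decl)\{epsilon} = { = }; Decl is nullable, continue.
Add FIRST(Expr)\{epsilon} = { *, = }; Expr is nullable, continue.
Every symbol is nullable, so include epsilon.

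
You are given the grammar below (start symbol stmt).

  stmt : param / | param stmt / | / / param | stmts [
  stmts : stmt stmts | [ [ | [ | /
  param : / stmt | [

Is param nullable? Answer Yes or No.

No

No nonterminal in this grammar is nullable.
No production of param has an RHS whose symbols are all nullable, so param is not nullable.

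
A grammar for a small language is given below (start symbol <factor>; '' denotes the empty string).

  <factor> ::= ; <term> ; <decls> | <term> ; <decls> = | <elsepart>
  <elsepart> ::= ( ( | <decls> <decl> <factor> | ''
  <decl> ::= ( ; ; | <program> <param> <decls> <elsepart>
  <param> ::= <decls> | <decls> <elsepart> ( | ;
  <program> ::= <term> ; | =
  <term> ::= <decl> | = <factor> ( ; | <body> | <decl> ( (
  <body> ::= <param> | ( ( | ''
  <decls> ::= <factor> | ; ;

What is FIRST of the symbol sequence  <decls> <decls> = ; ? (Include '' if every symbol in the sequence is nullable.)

Add FIRST(<decls>)\{''} = { (, ;, = }; <decls> is nullable, continue.
Add FIRST(<decls>)\{''} = { (, ;, = }; <decls> is nullable, continue.
= is a terminal; add {=} and stop.

{ (, ;, = }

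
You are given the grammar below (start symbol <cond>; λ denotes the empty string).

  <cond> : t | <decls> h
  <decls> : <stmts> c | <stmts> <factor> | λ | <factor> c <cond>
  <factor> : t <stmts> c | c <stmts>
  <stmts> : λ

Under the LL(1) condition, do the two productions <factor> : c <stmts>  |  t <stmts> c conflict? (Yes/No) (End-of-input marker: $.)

FIRST(c <stmts>) = { c } and FIRST(t <stmts> c) = { t }.
The FIRST sets are disjoint and neither alternative is nullable — no conflict.

No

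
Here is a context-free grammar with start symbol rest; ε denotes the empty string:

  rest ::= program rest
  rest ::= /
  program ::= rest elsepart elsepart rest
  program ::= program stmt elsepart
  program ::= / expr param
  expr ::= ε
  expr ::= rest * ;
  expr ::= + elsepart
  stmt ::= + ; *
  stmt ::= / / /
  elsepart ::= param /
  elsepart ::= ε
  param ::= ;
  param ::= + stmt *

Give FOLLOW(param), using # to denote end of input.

{ +, / }

In program ::= / expr param: param is at the end, add FOLLOW(program) = { +, / }.
In elsepart ::= param /: add FIRST(/) = { / }.
Union: FOLLOW(param) = { +, / }.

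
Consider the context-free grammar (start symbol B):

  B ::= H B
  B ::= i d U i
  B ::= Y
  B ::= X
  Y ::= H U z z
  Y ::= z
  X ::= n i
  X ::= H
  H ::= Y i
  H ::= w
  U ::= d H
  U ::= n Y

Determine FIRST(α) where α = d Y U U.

d is a terminal; add {d} and stop.

{ d }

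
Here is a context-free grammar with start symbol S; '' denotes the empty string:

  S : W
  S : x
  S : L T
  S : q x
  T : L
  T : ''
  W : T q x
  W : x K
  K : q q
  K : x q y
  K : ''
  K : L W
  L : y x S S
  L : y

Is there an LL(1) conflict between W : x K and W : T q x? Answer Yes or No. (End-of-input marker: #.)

FIRST(x K) = { x } and FIRST(T q x) = { q, y }.
The FIRST sets are disjoint and neither alternative is nullable — no conflict.

No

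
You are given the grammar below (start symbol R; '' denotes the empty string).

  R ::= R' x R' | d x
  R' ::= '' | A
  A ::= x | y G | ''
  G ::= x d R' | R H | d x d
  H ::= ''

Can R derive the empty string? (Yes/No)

Nullable nonterminals: A, H, R'.
No production of R has an RHS whose symbols are all nullable, so R is not nullable.

No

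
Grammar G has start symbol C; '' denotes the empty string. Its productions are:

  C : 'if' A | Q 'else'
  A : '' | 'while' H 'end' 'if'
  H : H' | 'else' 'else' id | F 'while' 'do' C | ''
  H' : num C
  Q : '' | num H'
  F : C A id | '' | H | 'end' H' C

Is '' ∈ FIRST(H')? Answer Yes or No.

Nullable nonterminals: A, F, H, Q.
No production of H' has an RHS whose symbols are all nullable, so H' is not nullable.

No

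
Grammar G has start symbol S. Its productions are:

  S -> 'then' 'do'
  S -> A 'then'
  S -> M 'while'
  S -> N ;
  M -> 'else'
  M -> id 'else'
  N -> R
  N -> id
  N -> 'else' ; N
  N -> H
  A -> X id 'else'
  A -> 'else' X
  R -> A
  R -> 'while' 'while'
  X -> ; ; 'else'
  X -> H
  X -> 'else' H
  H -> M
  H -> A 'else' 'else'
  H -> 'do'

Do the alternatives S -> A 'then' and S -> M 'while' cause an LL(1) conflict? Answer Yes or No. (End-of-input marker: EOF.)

FIRST(A 'then') = { 'do', 'else', ;, id } and FIRST(M 'while') = { 'else', id }.
Both contain 'else', so the two alternatives are not disjoint — LL(1) conflict.

Yes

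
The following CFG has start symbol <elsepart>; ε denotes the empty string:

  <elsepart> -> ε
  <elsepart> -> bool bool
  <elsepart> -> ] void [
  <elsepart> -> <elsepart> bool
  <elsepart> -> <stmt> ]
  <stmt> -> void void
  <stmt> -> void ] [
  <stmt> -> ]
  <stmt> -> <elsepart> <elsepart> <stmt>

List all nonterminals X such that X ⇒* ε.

{ <elsepart> }

Directly nullable (have an ε-production): <elsepart>.
No other nonterminal has a production whose RHS symbols are all nullable.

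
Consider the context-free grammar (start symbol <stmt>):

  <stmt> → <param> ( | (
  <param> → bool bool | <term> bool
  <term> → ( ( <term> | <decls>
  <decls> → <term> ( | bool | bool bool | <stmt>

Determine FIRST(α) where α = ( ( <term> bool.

( is a terminal; add {(} and stop.

{ ( }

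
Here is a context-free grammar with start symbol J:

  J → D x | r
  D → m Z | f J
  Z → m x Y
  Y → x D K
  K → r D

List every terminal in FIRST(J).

{ f, m, r }

From J → D x: add FIRST(D) = { f, m }.
J → r contributes {r}.
Union: FIRST(J) = { f, m, r }.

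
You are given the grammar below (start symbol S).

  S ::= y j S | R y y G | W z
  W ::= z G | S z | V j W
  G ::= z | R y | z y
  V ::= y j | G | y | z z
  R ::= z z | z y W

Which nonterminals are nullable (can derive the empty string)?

No nonterminal has an empty production or an RHS whose symbols are all nullable.

{ } (none)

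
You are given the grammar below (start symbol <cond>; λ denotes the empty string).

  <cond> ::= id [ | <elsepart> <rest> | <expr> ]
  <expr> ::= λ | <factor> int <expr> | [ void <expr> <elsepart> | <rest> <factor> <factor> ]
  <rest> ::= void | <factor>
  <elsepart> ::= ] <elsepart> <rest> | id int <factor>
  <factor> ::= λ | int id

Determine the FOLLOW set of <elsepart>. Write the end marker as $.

In <cond> ::= <elsepart> <rest>: add FIRST(<rest>)\{λ} = { int, void }.
  Since <rest> is nullable, also add FOLLOW(<cond>) = { $ }.
In <expr> ::= [ void <expr> <elsepart>: <elsepart> is at the end, add FOLLOW(<expr>) = { ], id }.
In <elsepart> ::= ] <elsepart> <rest>: add FIRST(<rest>)\{λ} = { int, void }.
  Since <rest> is nullable, also add FOLLOW(<elsepart>) = { $, ], id, int, void }.
Union: FOLLOW(<elsepart>) = { $, ], id, int, void }.

{ $, ], id, int, void }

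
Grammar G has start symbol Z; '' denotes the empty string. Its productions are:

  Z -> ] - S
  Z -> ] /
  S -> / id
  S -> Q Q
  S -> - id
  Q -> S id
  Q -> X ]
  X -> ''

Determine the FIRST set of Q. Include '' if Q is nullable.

{ -, /, ] }

From Q -> S id: add FIRST(S) = { -, /, ] }.
From Q -> X ]: X nullable, take FIRST(X) ∪ {]} = { ] }.
Union: FIRST(Q) = { -, /, ] }.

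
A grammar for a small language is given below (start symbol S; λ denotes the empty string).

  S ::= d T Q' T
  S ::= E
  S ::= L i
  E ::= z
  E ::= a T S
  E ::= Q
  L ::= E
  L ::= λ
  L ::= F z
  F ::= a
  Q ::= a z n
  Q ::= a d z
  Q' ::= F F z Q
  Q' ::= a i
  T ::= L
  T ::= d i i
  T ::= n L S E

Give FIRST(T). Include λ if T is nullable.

From T ::= L: add FIRST(L) = { a, z, λ } (including λ since L is nullable).
T ::= d i i contributes {d}.
T ::= n L S E contributes {n}.
Union: FIRST(T) = { a, d, n, z, λ }.

{ a, d, n, z, λ }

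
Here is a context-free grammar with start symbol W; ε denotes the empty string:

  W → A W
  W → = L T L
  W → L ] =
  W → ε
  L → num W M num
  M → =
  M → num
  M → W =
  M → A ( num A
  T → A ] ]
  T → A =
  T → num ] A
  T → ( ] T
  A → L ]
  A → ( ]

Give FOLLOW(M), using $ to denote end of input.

In L → num W M num: add FIRST(num) = { num }.
Union: FOLLOW(M) = { num }.

{ num }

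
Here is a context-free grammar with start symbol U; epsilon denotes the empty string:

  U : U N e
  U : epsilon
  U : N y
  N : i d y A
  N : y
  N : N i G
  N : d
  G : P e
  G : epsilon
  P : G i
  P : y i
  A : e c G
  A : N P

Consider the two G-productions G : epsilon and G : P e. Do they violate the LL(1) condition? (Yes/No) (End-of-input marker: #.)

Yes

FIRST(epsilon) = { epsilon } and FIRST(P e) = { i, y }.
The first alternative is nullable and FOLLOW(G) = { e, i, y } shares i with FIRST of the second — conflict.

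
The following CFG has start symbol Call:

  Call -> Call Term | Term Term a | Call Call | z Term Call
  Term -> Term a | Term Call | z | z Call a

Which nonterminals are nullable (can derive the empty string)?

No nonterminal has an empty production or an RHS whose symbols are all nullable.

{ } (none)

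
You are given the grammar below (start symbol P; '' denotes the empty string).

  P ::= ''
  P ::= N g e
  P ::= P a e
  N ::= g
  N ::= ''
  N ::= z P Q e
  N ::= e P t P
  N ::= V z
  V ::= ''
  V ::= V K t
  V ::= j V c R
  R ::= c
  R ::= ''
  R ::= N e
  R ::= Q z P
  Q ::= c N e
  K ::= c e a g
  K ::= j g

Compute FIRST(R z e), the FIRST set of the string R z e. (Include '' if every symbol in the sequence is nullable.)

{ c, e, g, j, z }

Add FIRST(R)\{''} = { c, e, g, j, z }; R is nullable, continue.
z is a terminal; add {z} and stop.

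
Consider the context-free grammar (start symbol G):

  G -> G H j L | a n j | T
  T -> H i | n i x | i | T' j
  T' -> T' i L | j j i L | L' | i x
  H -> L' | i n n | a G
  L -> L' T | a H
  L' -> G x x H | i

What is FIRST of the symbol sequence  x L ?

x is a terminal; add {x} and stop.

{ x }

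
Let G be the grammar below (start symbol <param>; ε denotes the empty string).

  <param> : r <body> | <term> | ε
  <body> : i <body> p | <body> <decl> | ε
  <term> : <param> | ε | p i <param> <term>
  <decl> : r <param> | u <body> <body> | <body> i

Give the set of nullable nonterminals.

{ <body>, <param>, <term> }

Directly nullable (have an ε-production): <param>, <body>, <term>.
No other nonterminal has a production whose RHS symbols are all nullable.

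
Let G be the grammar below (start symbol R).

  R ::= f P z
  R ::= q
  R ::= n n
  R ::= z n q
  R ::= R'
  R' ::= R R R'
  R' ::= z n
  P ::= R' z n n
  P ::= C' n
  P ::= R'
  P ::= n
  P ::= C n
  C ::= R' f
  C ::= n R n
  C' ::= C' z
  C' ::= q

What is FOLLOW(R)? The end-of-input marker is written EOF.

R is the start symbol, so EOF ∈ FOLLOW(R).
In R' ::= R R R': add FIRST(R R') = { f, n, q, z }.
In R' ::= R R R': add FIRST(R') = { f, n, q, z }.
In C ::= n R n: add FIRST(n) = { n }.
Union: FOLLOW(R) = { EOF, f, n, q, z }.

{ EOF, f, n, q, z }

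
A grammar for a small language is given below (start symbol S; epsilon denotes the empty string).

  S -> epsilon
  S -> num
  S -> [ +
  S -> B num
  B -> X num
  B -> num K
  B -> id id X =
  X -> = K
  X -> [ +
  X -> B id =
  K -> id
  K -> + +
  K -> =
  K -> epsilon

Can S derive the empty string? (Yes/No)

S has an epsilon-production, so S ⇒ epsilon.

Yes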